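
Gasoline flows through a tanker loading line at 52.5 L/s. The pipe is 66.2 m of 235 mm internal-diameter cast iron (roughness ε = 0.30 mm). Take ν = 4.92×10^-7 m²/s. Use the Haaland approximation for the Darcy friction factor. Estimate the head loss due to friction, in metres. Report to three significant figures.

V = 4Q/(πD²) = 4·0.0525/(π·0.235²) = 1.210 m/s
Re = VD/ν = 1.210·0.235/4.92×10^-7 = 5.78×10^5 → turbulent
ε/D = 0.30/235 = 0.00128
Haaland: f = 0.02128
h_f = f(L/D)V²/(2g) = 0.02128·(66.2/0.235)·1.210²/(2·9.81) = 0.4477 m

h_f ≈ 0.448 m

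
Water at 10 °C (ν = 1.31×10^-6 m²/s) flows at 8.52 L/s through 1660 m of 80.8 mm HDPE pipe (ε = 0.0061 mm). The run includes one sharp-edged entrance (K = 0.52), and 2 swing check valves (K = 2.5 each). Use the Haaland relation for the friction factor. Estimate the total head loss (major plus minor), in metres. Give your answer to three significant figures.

H_L ≈ 53.0 m

V = 4Q/(πD²) = 1.662 m/s; V²/2g = 0.1407 m
Re = 1.02×10^5, ε/D = 7.55×10^-5 → f = 0.01806 (Haaland)
Major: h_f = f(L/D)·V²/2g = 0.01806·20545·0.1407 = 52.23 m
Minor: ΣK = 5.52; h_m = ΣK·V²/2g = 0.7768 m
Total H_L = 52.23 + 0.7768 = 53.00 m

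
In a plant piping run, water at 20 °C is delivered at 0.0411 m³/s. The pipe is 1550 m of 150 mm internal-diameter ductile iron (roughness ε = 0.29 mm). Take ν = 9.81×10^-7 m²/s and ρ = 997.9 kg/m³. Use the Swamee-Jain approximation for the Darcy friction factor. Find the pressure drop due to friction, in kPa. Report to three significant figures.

V = 4Q/(πD²) = 4·0.0411/(π·0.150²) = 2.326 m/s
Re = VD/ν = 2.326·0.150/9.81×10^-7 = 3.56×10^5 → turbulent
ε/D = 0.29/150 = 0.00193
Swamee-Jain: f = 0.02387
h_f = f(L/D)V²/(2g) = 0.02387·(1550/0.150)·2.326²/(2·9.81) = 68.01 m
Δp = ρg·h_f = 997.9·9.81·68.01 = 665.7 kPa

Δp ≈ 666 kPa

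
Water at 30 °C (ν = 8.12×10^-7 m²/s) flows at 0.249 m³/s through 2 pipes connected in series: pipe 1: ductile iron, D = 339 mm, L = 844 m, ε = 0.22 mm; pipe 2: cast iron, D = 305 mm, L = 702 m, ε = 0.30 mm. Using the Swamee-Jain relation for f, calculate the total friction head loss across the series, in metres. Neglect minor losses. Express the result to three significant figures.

H ≈ 44.6 m

Pipe 1: V = 2.759 m/s, Re = 1.15×10^6, ε/D = 6.49×10^-4, f = 0.01817, h_1 = f(L/D)V²/2g = 17.55 m
Pipe 2: V = 3.408 m/s, Re = 1.28×10^6, ε/D = 9.84×10^-4, f = 0.01988, h_2 = f(L/D)V²/2g = 27.08 m
Series → Q common, losses add: H = Σh = 44.64 m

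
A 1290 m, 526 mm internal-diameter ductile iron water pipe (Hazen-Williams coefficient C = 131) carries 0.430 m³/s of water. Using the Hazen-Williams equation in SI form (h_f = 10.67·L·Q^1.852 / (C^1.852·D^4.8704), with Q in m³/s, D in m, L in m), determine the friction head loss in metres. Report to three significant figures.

h_f ≈ 7.90 m

h_f = 10.67·1290·0.430^1.852 / (131^1.852·0.526^4.8704) = 7.901 m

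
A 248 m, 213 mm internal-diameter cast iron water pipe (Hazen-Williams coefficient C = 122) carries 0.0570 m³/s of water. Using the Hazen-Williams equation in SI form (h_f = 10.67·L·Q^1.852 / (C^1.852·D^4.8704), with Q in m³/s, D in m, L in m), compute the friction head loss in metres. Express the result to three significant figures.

h_f = 10.67·248·0.0570^1.852 / (122^1.852·0.213^4.8704) = 3.354 m

h_f ≈ 3.35 m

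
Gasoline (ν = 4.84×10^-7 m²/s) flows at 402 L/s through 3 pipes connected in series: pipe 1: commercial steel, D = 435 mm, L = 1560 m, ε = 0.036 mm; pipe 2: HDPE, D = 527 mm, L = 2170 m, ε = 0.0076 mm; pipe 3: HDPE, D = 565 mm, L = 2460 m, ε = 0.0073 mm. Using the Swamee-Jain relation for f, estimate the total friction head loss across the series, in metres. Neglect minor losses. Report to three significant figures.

Pipe 1: V = 2.705 m/s, Re = 2.43×10^6, ε/D = 8.28×10^-5, f = 0.01242, h_1 = f(L/D)V²/2g = 16.61 m
Pipe 2: V = 1.843 m/s, Re = 2.01×10^6, ε/D = 1.44×10^-5, f = 0.01088, h_2 = f(L/D)V²/2g = 7.757 m
Pipe 3: V = 1.603 m/s, Re = 1.87×10^6, ε/D = 1.29×10^-5, f = 0.01093, h_3 = f(L/D)V²/2g = 6.235 m
Series → Q common, losses add: H = Σh = 30.60 m

H ≈ 30.6 m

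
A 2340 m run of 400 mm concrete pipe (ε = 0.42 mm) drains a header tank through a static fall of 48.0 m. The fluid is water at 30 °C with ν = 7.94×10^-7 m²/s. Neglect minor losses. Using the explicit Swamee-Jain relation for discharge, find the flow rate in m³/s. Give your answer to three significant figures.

Q ≈ 0.356 m³/s

Swamee-Jain (Type II): Q = -0.965·√(gD⁵h_f/L)·ln[ε/(3.7D) + √(3.17ν²L/(gD³h_f))]
√(gD⁵h_f/L) = √(9.81·0.400⁵·48.0/2340) = 0.04539
ε/(3.7D) = 2.84×10^-4; √(3.17ν²L/(gD³h_f)) = 1.25×10^-5
Q = -0.965·0.04539·ln(2.962×10^-4) = 0.3559 m³/s
Check: V = 2.83 m/s, Re = 1.43×10^6, f = 0.02015, h_f = 48.2 m ≈ 48.0 m ✓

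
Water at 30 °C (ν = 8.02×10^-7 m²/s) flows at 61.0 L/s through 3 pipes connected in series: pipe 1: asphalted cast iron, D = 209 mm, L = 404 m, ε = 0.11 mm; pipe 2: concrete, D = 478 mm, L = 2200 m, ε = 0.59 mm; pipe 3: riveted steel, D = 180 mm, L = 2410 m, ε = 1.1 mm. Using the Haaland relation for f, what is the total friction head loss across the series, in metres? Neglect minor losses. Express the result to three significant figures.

Pipe 1: V = 1.778 m/s, Re = 4.63×10^5, ε/D = 5.26×10^-4, f = 0.01780, h_1 = f(L/D)V²/2g = 5.545 m
Pipe 2: V = 0.3399 m/s, Re = 2.03×10^5, ε/D = 0.00123, f = 0.02179, h_2 = f(L/D)V²/2g = 0.5906 m
Pipe 3: V = 2.397 m/s, Re = 5.38×10^5, ε/D = 0.00611, f = 0.03251, h_3 = f(L/D)V²/2g = 127.5 m
Series → Q common, losses add: H = Σh = 133.6 m

H ≈ 134 m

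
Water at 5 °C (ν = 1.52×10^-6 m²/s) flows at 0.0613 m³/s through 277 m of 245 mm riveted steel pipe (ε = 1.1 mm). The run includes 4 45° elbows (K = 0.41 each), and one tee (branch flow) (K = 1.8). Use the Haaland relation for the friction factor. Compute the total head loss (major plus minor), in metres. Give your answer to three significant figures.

H_L ≈ 3.21 m

V = 4Q/(πD²) = 1.300 m/s; V²/2g = 0.08617 m
Re = 2.10×10^5, ε/D = 0.00449 → f = 0.02990 (Haaland)
Major: h_f = f(L/D)·V²/2g = 0.02990·1131·0.08617 = 2.913 m
Minor: ΣK = 3.44; h_m = ΣK·V²/2g = 0.2964 m
Total H_L = 2.913 + 0.2964 = 3.210 m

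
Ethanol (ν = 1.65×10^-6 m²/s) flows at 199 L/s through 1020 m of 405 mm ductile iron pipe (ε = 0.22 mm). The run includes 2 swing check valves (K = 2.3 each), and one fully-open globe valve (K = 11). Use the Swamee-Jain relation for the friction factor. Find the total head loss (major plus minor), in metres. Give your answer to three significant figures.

V = 4Q/(πD²) = 1.545 m/s; V²/2g = 0.1216 m
Re = 3.79×10^5, ε/D = 5.43×10^-4 → f = 0.01830 (Swamee-Jain)
Major: h_f = f(L/D)·V²/2g = 0.01830·2519·0.1216 = 5.607 m
Minor: ΣK = 15.6; h_m = ΣK·V²/2g = 1.897 m
Total H_L = 5.607 + 1.897 = 7.504 m

H_L ≈ 7.50 m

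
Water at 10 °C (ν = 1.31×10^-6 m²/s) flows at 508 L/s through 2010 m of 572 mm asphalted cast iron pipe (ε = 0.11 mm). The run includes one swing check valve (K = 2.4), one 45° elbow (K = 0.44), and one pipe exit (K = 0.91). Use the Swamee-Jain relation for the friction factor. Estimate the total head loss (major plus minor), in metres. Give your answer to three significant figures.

V = 4Q/(πD²) = 1.977 m/s; V²/2g = 0.1992 m
Re = 8.63×10^5, ε/D = 1.92×10^-4 → f = 0.01482 (Swamee-Jain)
Major: h_f = f(L/D)·V²/2g = 0.01482·3514·0.1992 = 10.37 m
Minor: ΣK = 3.75; h_m = ΣK·V²/2g = 0.7470 m
Total H_L = 10.37 + 0.7470 = 11.12 m

H_L ≈ 11.1 m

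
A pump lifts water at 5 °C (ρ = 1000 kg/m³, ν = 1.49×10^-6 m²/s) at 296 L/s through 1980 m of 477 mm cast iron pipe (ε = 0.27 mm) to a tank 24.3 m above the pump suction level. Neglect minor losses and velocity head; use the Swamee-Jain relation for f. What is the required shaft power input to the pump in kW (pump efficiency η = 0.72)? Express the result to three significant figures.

V = 4Q/(πD²) = 1.656 m/s; Re = 5.30×10^5; ε/D = 5.66×10^-4; f = 0.01813
h_f = f(L/D)V²/2g = 10.52 m
Total head H = z + h_f = 24.3 + 10.52 = 34.82 m
P_hyd = ρgQH = 1000·9.81·0.296·34.82 = 101.1 kW
P_shaft = P_hyd/η = 101.1/0.72 = 140.4 kW

P_shaft ≈ 140 kW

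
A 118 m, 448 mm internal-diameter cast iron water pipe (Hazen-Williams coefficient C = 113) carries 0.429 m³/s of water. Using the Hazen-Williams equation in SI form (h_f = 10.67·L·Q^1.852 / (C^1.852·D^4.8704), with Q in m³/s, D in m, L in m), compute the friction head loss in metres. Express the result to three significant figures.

h_f = 10.67·118·0.429^1.852 / (113^1.852·0.448^4.8704) = 2.068 m

h_f ≈ 2.07 m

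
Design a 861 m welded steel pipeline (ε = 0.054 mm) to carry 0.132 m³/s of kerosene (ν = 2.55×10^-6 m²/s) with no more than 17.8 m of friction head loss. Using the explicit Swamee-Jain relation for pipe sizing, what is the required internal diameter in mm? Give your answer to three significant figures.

Swamee-Jain (Type III): D = 0.66·[ε^1.25·(LQ²/(gh_f))^4.75 + ν·Q^9.4·(L/(gh_f))^5.2]^0.04
LQ²/(gh_f) = 0.08591; L/(gh_f) = 4.931
Term 1 = ε^1.25·(…)^4.75 = 4.00×10^-11; Term 2 = ν·Q^9.4·(…)^5.2 = 5.53×10^-11
D = 0.66·(4.00×10^-11 + 5.53×10^-11)^0.04 = 0.2623 m = 262 mm
Check: V = 2.44 m/s, Re = 2.51×10^5, f = 0.01669, h_f = 16.7 m ≈ 17.8 m ✓

D ≈ 262 mm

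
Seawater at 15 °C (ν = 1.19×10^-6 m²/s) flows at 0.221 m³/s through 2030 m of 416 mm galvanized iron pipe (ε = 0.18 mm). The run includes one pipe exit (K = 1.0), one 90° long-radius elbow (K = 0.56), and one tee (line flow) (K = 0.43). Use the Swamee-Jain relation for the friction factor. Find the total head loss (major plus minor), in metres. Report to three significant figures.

V = 4Q/(πD²) = 1.626 m/s; V²/2g = 0.1348 m
Re = 5.68×10^5, ε/D = 4.33×10^-4 → f = 0.01722 (Swamee-Jain)
Major: h_f = f(L/D)·V²/2g = 0.01722·4880·0.1348 = 11.33 m
Minor: ΣK = 1.99; h_m = ΣK·V²/2g = 0.2682 m
Total H_L = 11.33 + 0.2682 = 11.59 m

H_L ≈ 11.6 m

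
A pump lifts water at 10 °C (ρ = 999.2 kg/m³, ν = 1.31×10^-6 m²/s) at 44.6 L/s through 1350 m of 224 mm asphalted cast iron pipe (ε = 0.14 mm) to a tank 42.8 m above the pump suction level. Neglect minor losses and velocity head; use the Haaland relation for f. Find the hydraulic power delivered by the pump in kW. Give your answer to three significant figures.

P_hyd ≈ 22.0 kW

V = 4Q/(πD²) = 1.132 m/s; Re = 1.94×10^5; ε/D = 6.25×10^-4; f = 0.01932
h_f = f(L/D)V²/2g = 7.600 m
Total head H = z + h_f = 42.8 + 7.600 = 50.40 m
P_hyd = ρgQH = 999.2·9.81·0.0446·50.40 = 22.03 kW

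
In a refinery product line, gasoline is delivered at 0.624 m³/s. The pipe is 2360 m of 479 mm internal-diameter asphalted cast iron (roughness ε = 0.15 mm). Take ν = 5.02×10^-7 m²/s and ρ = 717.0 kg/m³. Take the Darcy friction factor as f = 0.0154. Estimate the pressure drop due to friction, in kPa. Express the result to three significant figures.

V = 4Q/(πD²) = 4·0.624/(π·0.479²) = 3.463 m/s
h_f = f(L/D)V²/(2g) = 0.01540·(2360/0.479)·3.463²/(2·9.81) = 46.37 m
Δp = ρg·h_f = 717.0·9.81·46.37 = 326.2 kPa

Δp ≈ 326 kPa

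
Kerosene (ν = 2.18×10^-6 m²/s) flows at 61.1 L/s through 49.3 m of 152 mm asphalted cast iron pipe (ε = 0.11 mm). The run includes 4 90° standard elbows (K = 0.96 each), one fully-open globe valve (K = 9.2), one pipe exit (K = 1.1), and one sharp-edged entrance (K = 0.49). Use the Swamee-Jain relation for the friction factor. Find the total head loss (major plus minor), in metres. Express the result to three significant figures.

V = 4Q/(πD²) = 3.367 m/s; V²/2g = 0.5779 m
Re = 2.35×10^5, ε/D = 7.24×10^-4 → f = 0.01980 (Swamee-Jain)
Major: h_f = f(L/D)·V²/2g = 0.01980·324.3·0.5779 = 3.711 m
Minor: ΣK = 14.6; h_m = ΣK·V²/2g = 8.454 m
Total H_L = 3.711 + 8.454 = 12.17 m

H_L ≈ 12.2 m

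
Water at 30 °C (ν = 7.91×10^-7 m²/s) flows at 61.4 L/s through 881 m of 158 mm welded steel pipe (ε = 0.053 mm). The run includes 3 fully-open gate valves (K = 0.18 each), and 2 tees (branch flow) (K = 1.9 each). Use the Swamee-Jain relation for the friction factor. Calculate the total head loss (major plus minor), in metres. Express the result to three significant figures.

V = 4Q/(πD²) = 3.132 m/s; V²/2g = 0.4998 m
Re = 6.26×10^5, ε/D = 3.35×10^-4 → f = 0.01643 (Swamee-Jain)
Major: h_f = f(L/D)·V²/2g = 0.01643·5576·0.4998 = 45.78 m
Minor: ΣK = 4.34; h_m = ΣK·V²/2g = 2.169 m
Total H_L = 45.78 + 2.169 = 47.95 m

H_L ≈ 47.9 m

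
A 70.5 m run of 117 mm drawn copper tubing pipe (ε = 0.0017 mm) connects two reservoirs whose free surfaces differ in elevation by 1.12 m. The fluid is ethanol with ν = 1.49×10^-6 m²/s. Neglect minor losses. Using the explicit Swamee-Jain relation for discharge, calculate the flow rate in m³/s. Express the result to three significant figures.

Swamee-Jain (Type II): Q = -0.965·√(gD⁵h_f/L)·ln[ε/(3.7D) + √(3.17ν²L/(gD³h_f))]
√(gD⁵h_f/L) = √(9.81·0.117⁵·1.12/70.5) = 0.001848
ε/(3.7D) = 3.93×10^-6; √(3.17ν²L/(gD³h_f)) = 1.68×10^-4
Q = -0.965·0.001848·ln(1.718×10^-4) = 0.01546 m³/s
Check: V = 1.44 m/s, Re = 1.13×10^5, f = 0.01751, h_f = 1.11 m ≈ 1.12 m ✓

Q ≈ 0.0155 m³/s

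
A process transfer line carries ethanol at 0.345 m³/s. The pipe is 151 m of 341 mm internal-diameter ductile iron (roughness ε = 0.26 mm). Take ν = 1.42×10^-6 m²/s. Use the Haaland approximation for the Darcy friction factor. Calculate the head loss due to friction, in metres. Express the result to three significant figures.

V = 4Q/(πD²) = 4·0.345/(π·0.341²) = 3.778 m/s
Re = VD/ν = 3.778·0.341/1.42×10^-6 = 9.07×10^5 → turbulent
ε/D = 0.26/341 = 7.62×10^-4
Haaland: f = 0.01879
h_f = f(L/D)V²/(2g) = 0.01879·(151/0.341)·3.778²/(2·9.81) = 6.053 m

h_f ≈ 6.05 m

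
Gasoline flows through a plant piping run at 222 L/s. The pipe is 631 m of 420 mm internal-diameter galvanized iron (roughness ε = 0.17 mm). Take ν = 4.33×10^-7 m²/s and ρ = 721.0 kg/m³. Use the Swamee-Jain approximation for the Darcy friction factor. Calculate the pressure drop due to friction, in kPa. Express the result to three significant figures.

V = 4Q/(πD²) = 4·0.222/(π·0.420²) = 1.602 m/s
Re = VD/ν = 1.602·0.420/4.33×10^-7 = 1.55×10^6 → turbulent
ε/D = 0.17/420 = 4.05×10^-4
Swamee-Jain: f = 0.01640
h_f = f(L/D)V²/(2g) = 0.01640·(631/0.420)·1.602²/(2·9.81) = 3.225 m
Δp = ρg·h_f = 721.0·9.81·3.225 = 22.81 kPa

Δp ≈ 22.8 kPa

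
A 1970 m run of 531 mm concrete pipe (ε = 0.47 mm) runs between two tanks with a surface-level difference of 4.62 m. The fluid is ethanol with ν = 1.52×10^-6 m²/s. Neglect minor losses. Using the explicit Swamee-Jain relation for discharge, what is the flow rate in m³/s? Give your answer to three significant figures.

Q ≈ 0.245 m³/s

Swamee-Jain (Type II): Q = -0.965·√(gD⁵h_f/L)·ln[ε/(3.7D) + √(3.17ν²L/(gD³h_f))]
√(gD⁵h_f/L) = √(9.81·0.531⁵·4.62/1970) = 0.03116
ε/(3.7D) = 2.39×10^-4; √(3.17ν²L/(gD³h_f)) = 4.61×10^-5
Q = -0.965·0.03116·ln(2.853×10^-4) = 0.2455 m³/s
Check: V = 1.11 m/s, Re = 3.87×10^5, f = 0.02003, h_f = 4.65 m ≈ 4.62 m ✓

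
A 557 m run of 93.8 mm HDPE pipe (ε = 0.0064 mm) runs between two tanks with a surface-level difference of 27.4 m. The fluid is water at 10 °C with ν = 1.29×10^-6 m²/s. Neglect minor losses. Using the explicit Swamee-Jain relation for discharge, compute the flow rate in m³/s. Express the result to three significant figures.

Swamee-Jain (Type II): Q = -0.965·√(gD⁵h_f/L)·ln[ε/(3.7D) + √(3.17ν²L/(gD³h_f))]
√(gD⁵h_f/L) = √(9.81·0.0938⁵·27.4/557) = 0.001872
ε/(3.7D) = 1.84×10^-5; √(3.17ν²L/(gD³h_f)) = 1.15×10^-4
Q = -0.965·0.001872·ln(1.335×10^-4) = 0.01612 m³/s
Check: V = 2.33 m/s, Re = 1.70×10^5, f = 0.01659, h_f = 27.3 m ≈ 27.4 m ✓

Q ≈ 0.0161 m³/s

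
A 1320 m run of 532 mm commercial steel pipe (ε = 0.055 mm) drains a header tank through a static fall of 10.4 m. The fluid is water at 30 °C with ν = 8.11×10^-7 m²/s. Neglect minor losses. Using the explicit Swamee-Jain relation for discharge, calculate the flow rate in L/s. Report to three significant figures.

Swamee-Jain (Type II): Q = -0.965·√(gD⁵h_f/L)·ln[ε/(3.7D) + √(3.17ν²L/(gD³h_f))]
√(gD⁵h_f/L) = √(9.81·0.532⁵·10.4/1320) = 0.05739
ε/(3.7D) = 2.79×10^-5; √(3.17ν²L/(gD³h_f)) = 1.34×10^-5
Q = -0.965·0.05739·ln(4.133×10^-5) = 0.5590 m³/s
Check: V = 2.51 m/s, Re = 1.65×10^6, f = 0.01308, h_f = 10.5 m ≈ 10.4 m ✓

Q ≈ 559 L/s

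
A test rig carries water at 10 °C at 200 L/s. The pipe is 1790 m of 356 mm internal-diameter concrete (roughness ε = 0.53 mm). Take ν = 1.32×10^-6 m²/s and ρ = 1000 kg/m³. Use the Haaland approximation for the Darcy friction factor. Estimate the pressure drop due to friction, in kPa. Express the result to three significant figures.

Δp ≈ 224 kPa

V = 4Q/(πD²) = 4·0.200/(π·0.356²) = 2.009 m/s
Re = VD/ν = 2.009·0.356/1.32×10^-6 = 5.42×10^5 → turbulent
ε/D = 0.53/356 = 0.00149
Haaland: f = 0.02209
h_f = f(L/D)V²/(2g) = 0.02209·(1790/0.356)·2.009²/(2·9.81) = 22.86 m
Δp = ρg·h_f = 1000·9.81·22.86 = 224.3 kPa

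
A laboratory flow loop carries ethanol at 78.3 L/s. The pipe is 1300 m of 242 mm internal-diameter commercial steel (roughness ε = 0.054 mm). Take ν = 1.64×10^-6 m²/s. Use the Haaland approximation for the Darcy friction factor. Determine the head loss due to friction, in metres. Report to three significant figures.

h_f ≈ 13.1 m

V = 4Q/(πD²) = 4·0.0783/(π·0.242²) = 1.702 m/s
Re = VD/ν = 1.702·0.242/1.64×10^-6 = 2.51×10^5 → turbulent
ε/D = 0.054/242 = 2.23×10^-4
Haaland: f = 0.01656
h_f = f(L/D)V²/(2g) = 0.01656·(1300/0.242)·1.702²/(2·9.81) = 13.14 m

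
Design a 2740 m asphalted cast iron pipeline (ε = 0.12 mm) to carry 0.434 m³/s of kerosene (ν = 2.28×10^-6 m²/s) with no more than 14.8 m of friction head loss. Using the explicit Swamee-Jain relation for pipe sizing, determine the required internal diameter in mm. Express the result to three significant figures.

Swamee-Jain (Type III): D = 0.66·[ε^1.25·(LQ²/(gh_f))^4.75 + ν·Q^9.4·(L/(gh_f))^5.2]^0.04
LQ²/(gh_f) = 3.555; L/(gh_f) = 18.87
Term 1 = ε^1.25·(…)^4.75 = 0.00519; Term 2 = ν·Q^9.4·(…)^5.2 = 0.00384
D = 0.66·(0.00519 + 0.00384)^0.04 = 0.5467 m = 547 mm
Check: V = 1.85 m/s, Re = 4.43×10^5, f = 0.01585, h_f = 13.8 m ≈ 14.8 m ✓

D ≈ 547 mm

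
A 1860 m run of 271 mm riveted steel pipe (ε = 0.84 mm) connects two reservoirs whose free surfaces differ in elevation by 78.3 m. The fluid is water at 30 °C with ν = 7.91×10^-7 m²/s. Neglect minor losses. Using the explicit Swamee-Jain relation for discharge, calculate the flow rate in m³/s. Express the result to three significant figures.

Q ≈ 0.168 m³/s

Swamee-Jain (Type II): Q = -0.965·√(gD⁵h_f/L)·ln[ε/(3.7D) + √(3.17ν²L/(gD³h_f))]
√(gD⁵h_f/L) = √(9.81·0.271⁵·78.3/1860) = 0.02457
ε/(3.7D) = 8.38×10^-4; √(3.17ν²L/(gD³h_f)) = 1.55×10^-5
Q = -0.965·0.02457·ln(8.533×10^-4) = 0.1675 m³/s
Check: V = 2.90 m/s, Re = 9.95×10^5, f = 0.02661, h_f = 78.5 m ≈ 78.3 m ✓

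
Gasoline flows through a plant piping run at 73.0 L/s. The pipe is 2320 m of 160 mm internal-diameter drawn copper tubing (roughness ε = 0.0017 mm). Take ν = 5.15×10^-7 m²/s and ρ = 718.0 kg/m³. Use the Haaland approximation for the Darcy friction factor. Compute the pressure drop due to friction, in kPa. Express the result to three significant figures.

V = 4Q/(πD²) = 4·0.0730/(π·0.160²) = 3.631 m/s
Re = VD/ν = 3.631·0.160/5.15×10^-7 = 1.13×10^6 → turbulent
ε/D = 0.0017/160 = 1.06×10^-5
Haaland: f = 0.01156
h_f = f(L/D)V²/(2g) = 0.01156·(2320/0.160)·3.631²/(2·9.81) = 112.7 m
Δp = ρg·h_f = 718.0·9.81·112.7 = 793.6 kPa

Δp ≈ 794 kPa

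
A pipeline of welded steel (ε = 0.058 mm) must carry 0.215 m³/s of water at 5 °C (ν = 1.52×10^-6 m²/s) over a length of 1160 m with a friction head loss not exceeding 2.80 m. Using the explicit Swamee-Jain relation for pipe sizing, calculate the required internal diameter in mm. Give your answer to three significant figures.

Swamee-Jain (Type III): D = 0.66·[ε^1.25·(LQ²/(gh_f))^4.75 + ν·Q^9.4·(L/(gh_f))^5.2]^0.04
LQ²/(gh_f) = 1.952; L/(gh_f) = 42.23
Term 1 = ε^1.25·(…)^4.75 = 1.21×10^-4; Term 2 = ν·Q^9.4·(…)^5.2 = 2.29×10^-4
D = 0.66·(1.21×10^-4 + 2.29×10^-4)^0.04 = 0.4801 m = 480 mm
Check: V = 1.19 m/s, Re = 3.75×10^5, f = 0.01520, h_f = 2.64 m ≈ 2.80 m ✓

D ≈ 480 mm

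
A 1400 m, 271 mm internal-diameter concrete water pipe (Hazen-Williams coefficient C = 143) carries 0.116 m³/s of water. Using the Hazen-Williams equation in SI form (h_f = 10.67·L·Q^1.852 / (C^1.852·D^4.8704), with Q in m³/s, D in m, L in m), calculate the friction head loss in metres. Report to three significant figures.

h_f = 10.67·1400·0.116^1.852 / (143^1.852·0.271^4.8704) = 16.28 m

h_f ≈ 16.3 m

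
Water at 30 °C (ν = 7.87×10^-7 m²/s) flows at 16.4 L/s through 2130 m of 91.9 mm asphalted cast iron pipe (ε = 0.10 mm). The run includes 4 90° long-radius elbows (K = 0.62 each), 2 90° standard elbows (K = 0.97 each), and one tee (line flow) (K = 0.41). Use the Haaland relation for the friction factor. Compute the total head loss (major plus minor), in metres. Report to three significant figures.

V = 4Q/(πD²) = 2.472 m/s; V²/2g = 0.3116 m
Re = 2.89×10^5, ε/D = 0.00109 → f = 0.02092 (Haaland)
Major: h_f = f(L/D)·V²/2g = 0.02092·23177·0.3116 = 151.1 m
Minor: ΣK = 4.83; h_m = ΣK·V²/2g = 1.505 m
Total H_L = 151.1 + 1.505 = 152.6 m

H_L ≈ 153 m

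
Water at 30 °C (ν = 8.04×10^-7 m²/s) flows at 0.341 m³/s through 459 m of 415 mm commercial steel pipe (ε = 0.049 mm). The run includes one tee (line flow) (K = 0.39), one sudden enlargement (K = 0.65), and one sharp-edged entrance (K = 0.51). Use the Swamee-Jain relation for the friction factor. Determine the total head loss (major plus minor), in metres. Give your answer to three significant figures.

H_L ≈ 5.34 m

V = 4Q/(πD²) = 2.521 m/s; V²/2g = 0.3239 m
Re = 1.30×10^6, ε/D = 1.18×10^-4 → f = 0.01351 (Swamee-Jain)
Major: h_f = f(L/D)·V²/2g = 0.01351·1106·0.3239 = 4.841 m
Minor: ΣK = 1.55; h_m = ΣK·V²/2g = 0.5021 m
Total H_L = 4.841 + 0.5021 = 5.343 m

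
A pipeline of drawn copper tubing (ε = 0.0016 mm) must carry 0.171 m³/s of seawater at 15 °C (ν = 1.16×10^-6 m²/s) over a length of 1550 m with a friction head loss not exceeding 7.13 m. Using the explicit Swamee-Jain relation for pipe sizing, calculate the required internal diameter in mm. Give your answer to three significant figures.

Swamee-Jain (Type III): D = 0.66·[ε^1.25·(LQ²/(gh_f))^4.75 + ν·Q^9.4·(L/(gh_f))^5.2]^0.04
LQ²/(gh_f) = 0.6480; L/(gh_f) = 22.16
Term 1 = ε^1.25·(…)^4.75 = 7.25×10^-9; Term 2 = ν·Q^9.4·(…)^5.2 = 7.11×10^-7
D = 0.66·(7.25×10^-9 + 7.11×10^-7)^0.04 = 0.3748 m = 375 mm
Check: V = 1.55 m/s, Re = 5.01×10^5, f = 0.01316, h_f = 6.66 m ≈ 7.13 m ✓

D ≈ 375 mm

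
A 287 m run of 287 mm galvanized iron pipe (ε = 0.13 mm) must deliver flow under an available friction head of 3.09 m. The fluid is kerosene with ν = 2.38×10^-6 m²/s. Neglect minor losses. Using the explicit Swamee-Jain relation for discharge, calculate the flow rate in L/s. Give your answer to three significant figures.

Swamee-Jain (Type II): Q = -0.965·√(gD⁵h_f/L)·ln[ε/(3.7D) + √(3.17ν²L/(gD³h_f))]
√(gD⁵h_f/L) = √(9.81·0.287⁵·3.09/287) = 0.01434
ε/(3.7D) = 1.22×10^-4; √(3.17ν²L/(gD³h_f)) = 8.48×10^-5
Q = -0.965·0.01434·ln(2.072×10^-4) = 0.1174 m³/s
Check: V = 1.81 m/s, Re = 2.19×10^5, f = 0.01853, h_f = 3.11 m ≈ 3.09 m ✓

Q ≈ 117 L/s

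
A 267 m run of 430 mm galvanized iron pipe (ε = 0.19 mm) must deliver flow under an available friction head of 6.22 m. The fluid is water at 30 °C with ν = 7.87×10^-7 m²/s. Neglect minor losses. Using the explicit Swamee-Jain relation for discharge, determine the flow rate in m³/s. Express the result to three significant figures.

Q ≈ 0.501 m³/s

Swamee-Jain (Type II): Q = -0.965·√(gD⁵h_f/L)·ln[ε/(3.7D) + √(3.17ν²L/(gD³h_f))]
√(gD⁵h_f/L) = √(9.81·0.430⁵·6.22/267) = 0.05796
ε/(3.7D) = 1.19×10^-4; √(3.17ν²L/(gD³h_f)) = 1.04×10^-5
Q = -0.965·0.05796·ln(1.298×10^-4) = 0.5006 m³/s
Check: V = 3.45 m/s, Re = 1.88×10^6, f = 0.01662, h_f = 6.25 m ≈ 6.22 m ✓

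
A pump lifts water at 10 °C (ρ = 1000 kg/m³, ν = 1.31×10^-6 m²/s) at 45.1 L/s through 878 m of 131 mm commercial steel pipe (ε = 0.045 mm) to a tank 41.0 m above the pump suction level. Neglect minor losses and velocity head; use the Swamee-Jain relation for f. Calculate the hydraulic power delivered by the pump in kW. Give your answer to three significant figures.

P_hyd ≈ 47.2 kW

V = 4Q/(πD²) = 3.346 m/s; Re = 3.35×10^5; ε/D = 3.44×10^-4; f = 0.01720
h_f = f(L/D)V²/2g = 65.79 m
Total head H = z + h_f = 41.0 + 65.79 = 106.8 m
P_hyd = ρgQH = 1000·9.81·0.0451·106.8 = 47.25 kW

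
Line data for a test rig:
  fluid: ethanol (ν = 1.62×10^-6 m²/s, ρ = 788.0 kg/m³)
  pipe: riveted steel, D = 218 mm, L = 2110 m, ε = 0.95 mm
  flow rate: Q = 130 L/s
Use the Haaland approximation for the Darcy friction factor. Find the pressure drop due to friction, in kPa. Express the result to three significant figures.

Δp ≈ 1360 kPa

V = 4Q/(πD²) = 4·0.130/(π·0.218²) = 3.483 m/s
Re = VD/ν = 3.483·0.218/1.62×10^-6 = 4.69×10^5 → turbulent
ε/D = 0.95/218 = 0.00436
Haaland: f = 0.02940
h_f = f(L/D)V²/(2g) = 0.02940·(2110/0.218)·3.483²/(2·9.81) = 176.0 m
Δp = ρg·h_f = 788.0·9.81·176.0 = 1360 kPa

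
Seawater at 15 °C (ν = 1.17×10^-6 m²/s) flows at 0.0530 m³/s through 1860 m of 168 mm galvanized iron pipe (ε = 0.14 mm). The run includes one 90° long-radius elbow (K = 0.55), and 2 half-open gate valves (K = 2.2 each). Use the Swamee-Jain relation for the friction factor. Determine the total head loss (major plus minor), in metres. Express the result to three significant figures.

H_L ≈ 65.6 m

V = 4Q/(πD²) = 2.391 m/s; V²/2g = 0.2914 m
Re = 3.43×10^5, ε/D = 8.33×10^-4 → f = 0.01989 (Swamee-Jain)
Major: h_f = f(L/D)·V²/2g = 0.01989·11071·0.2914 = 64.17 m
Minor: ΣK = 4.95; h_m = ΣK·V²/2g = 1.442 m
Total H_L = 64.17 + 1.442 = 65.61 m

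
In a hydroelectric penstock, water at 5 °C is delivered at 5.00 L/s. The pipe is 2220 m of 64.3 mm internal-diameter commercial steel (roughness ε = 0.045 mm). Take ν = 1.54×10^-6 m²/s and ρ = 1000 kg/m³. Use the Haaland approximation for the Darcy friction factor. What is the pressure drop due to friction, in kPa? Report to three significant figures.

Δp ≈ 902 kPa

V = 4Q/(πD²) = 4·0.00500/(π·0.0643²) = 1.540 m/s
Re = VD/ν = 1.540·0.0643/1.54×10^-6 = 6.43×10^4 → turbulent
ε/D = 0.045/64.3 = 7.00×10^-4
Haaland: f = 0.02204
h_f = f(L/D)V²/(2g) = 0.02204·(2220/0.0643)·1.540²/(2·9.81) = 91.94 m
Δp = ρg·h_f = 1000·9.81·91.94 = 902.0 kPa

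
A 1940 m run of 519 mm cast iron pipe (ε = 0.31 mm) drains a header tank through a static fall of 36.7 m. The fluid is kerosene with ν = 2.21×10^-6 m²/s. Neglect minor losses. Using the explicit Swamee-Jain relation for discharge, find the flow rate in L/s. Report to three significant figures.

Swamee-Jain (Type II): Q = -0.965·√(gD⁵h_f/L)·ln[ε/(3.7D) + √(3.17ν²L/(gD³h_f))]
√(gD⁵h_f/L) = √(9.81·0.519⁵·36.7/1940) = 0.08360
ε/(3.7D) = 1.61×10^-4; √(3.17ν²L/(gD³h_f)) = 2.44×10^-5
Q = -0.965·0.08360·ln(1.859×10^-4) = 0.6930 m³/s
Check: V = 3.28 m/s, Re = 7.69×10^5, f = 0.01806, h_f = 36.9 m ≈ 36.7 m ✓

Q ≈ 693 L/s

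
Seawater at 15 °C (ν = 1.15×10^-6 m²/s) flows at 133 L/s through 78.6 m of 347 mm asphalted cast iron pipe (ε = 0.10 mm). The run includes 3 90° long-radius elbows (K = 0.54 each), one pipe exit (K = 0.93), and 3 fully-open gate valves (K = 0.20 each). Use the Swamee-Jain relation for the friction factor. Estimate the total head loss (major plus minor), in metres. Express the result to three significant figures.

H_L ≈ 0.694 m

V = 4Q/(πD²) = 1.406 m/s; V²/2g = 0.1008 m
Re = 4.24×10^5, ε/D = 2.88×10^-4 → f = 0.01648 (Swamee-Jain)
Major: h_f = f(L/D)·V²/2g = 0.01648·226.5·0.1008 = 0.3763 m
Minor: ΣK = 3.15; h_m = ΣK·V²/2g = 0.3176 m
Total H_L = 0.3763 + 0.3176 = 0.6938 m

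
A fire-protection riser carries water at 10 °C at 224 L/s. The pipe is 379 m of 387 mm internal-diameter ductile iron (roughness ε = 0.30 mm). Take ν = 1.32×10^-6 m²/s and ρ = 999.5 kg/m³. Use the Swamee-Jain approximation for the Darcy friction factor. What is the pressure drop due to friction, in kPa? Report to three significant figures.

Δp ≈ 34.1 kPa

V = 4Q/(πD²) = 4·0.224/(π·0.387²) = 1.904 m/s
Re = VD/ν = 1.904·0.387/1.32×10^-6 = 5.58×10^5 → turbulent
ε/D = 0.30/387 = 7.75×10^-4
Swamee-Jain: f = 0.01923
h_f = f(L/D)V²/(2g) = 0.01923·(379/0.387)·1.904²/(2·9.81) = 3.481 m
Δp = ρg·h_f = 999.5·9.81·3.481 = 34.14 kPa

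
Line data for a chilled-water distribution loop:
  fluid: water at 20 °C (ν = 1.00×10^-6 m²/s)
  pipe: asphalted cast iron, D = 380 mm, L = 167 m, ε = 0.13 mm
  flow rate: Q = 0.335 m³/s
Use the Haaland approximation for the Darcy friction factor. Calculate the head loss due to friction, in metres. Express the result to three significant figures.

h_f ≈ 3.11 m

V = 4Q/(πD²) = 4·0.335/(π·0.380²) = 2.954 m/s
Re = VD/ν = 2.954·0.380/1.00×10^-6 = 1.12×10^6 → turbulent
ε/D = 0.13/380 = 3.42×10^-4
Haaland: f = 0.01591
h_f = f(L/D)V²/(2g) = 0.01591·(167/0.380)·2.954²/(2·9.81) = 3.110 m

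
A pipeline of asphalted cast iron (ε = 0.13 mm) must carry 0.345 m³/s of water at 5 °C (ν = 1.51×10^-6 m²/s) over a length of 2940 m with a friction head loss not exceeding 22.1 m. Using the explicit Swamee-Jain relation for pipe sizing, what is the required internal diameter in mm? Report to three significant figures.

D ≈ 468 mm

Swamee-Jain (Type III): D = 0.66·[ε^1.25·(LQ²/(gh_f))^4.75 + ν·Q^9.4·(L/(gh_f))^5.2]^0.04
LQ²/(gh_f) = 1.614; L/(gh_f) = 13.56
Term 1 = ε^1.25·(…)^4.75 = 1.35×10^-4; Term 2 = ν·Q^9.4·(…)^5.2 = 5.28×10^-5
D = 0.66·(1.35×10^-4 + 5.28×10^-5)^0.04 = 0.4683 m = 468 mm
Check: V = 2.00 m/s, Re = 6.21×10^5, f = 0.01596, h_f = 20.5 m ≈ 22.1 m ✓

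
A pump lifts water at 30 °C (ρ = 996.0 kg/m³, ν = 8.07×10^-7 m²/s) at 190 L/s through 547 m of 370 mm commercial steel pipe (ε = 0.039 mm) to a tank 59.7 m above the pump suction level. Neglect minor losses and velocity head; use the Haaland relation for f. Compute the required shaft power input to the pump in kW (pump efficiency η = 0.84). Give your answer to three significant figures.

P_shaft ≈ 139 kW

V = 4Q/(πD²) = 1.767 m/s; Re = 8.10×10^5; ε/D = 1.05×10^-4; f = 0.01364
h_f = f(L/D)V²/2g = 3.210 m
Total head H = z + h_f = 59.7 + 3.210 = 62.91 m
P_hyd = ρgQH = 996.0·9.81·0.190·62.91 = 116.8 kW
P_shaft = P_hyd/η = 116.8/0.84 = 139.0 kW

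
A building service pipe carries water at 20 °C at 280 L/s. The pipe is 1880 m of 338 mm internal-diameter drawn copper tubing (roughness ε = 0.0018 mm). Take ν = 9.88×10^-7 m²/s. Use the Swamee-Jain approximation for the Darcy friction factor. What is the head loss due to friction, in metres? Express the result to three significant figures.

h_f ≈ 32.1 m

V = 4Q/(πD²) = 4·0.280/(π·0.338²) = 3.121 m/s
Re = VD/ν = 3.121·0.338/9.88×10^-7 = 1.07×10^6 → turbulent
ε/D = 0.0018/338 = 5.33×10^-6
Swamee-Jain: f = 0.01162
h_f = f(L/D)V²/(2g) = 0.01162·(1880/0.338)·3.121²/(2·9.81) = 32.08 m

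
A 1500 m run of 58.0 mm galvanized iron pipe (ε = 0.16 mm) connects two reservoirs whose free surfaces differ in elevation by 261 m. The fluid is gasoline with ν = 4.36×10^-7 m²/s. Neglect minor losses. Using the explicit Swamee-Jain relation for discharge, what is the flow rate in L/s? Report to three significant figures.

Swamee-Jain (Type II): Q = -0.965·√(gD⁵h_f/L)·ln[ε/(3.7D) + √(3.17ν²L/(gD³h_f))]
√(gD⁵h_f/L) = √(9.81·0.0580⁵·261/1500) = 0.001058
ε/(3.7D) = 7.46×10^-4; √(3.17ν²L/(gD³h_f)) = 4.25×10^-5
Q = -0.965·0.001058·ln(7.881×10^-4) = 0.007299 m³/s
Check: V = 2.76 m/s, Re = 3.68×10^5, f = 0.02608, h_f = 262 m ≈ 261 m ✓

Q ≈ 7.30 L/s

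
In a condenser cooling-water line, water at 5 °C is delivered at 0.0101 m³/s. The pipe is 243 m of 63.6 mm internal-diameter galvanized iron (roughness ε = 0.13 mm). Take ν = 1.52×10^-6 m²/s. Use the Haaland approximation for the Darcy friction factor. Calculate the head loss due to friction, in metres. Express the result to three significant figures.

h_f ≈ 48.7 m

V = 4Q/(πD²) = 4·0.0101/(π·0.0636²) = 3.179 m/s
Re = VD/ν = 3.179·0.0636/1.52×10^-6 = 1.33×10^5 → turbulent
ε/D = 0.13/63.6 = 0.00204
Haaland: f = 0.02474
h_f = f(L/D)V²/(2g) = 0.02474·(243/0.0636)·3.179²/(2·9.81) = 48.70 m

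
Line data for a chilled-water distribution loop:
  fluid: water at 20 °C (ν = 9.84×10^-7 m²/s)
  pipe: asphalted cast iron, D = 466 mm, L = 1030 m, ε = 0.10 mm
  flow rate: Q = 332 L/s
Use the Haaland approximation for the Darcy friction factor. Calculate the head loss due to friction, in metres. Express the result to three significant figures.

h_f ≈ 6.33 m

V = 4Q/(πD²) = 4·0.332/(π·0.466²) = 1.947 m/s
Re = VD/ν = 1.947·0.466/9.84×10^-7 = 9.22×10^5 → turbulent
ε/D = 0.10/466 = 2.15×10^-4
Haaland: f = 0.01482
h_f = f(L/D)V²/(2g) = 0.01482·(1030/0.466)·1.947²/(2·9.81) = 6.326 m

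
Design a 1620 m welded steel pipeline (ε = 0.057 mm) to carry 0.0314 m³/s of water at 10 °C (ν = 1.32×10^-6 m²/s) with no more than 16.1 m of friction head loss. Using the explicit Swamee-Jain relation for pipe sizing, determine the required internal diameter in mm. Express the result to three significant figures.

Swamee-Jain (Type III): D = 0.66·[ε^1.25·(LQ²/(gh_f))^4.75 + ν·Q^9.4·(L/(gh_f))^5.2]^0.04
LQ²/(gh_f) = 0.01011; L/(gh_f) = 10.26
Term 1 = ε^1.25·(…)^4.75 = 1.65×10^-15; Term 2 = ν·Q^9.4·(…)^5.2 = 1.77×10^-15
D = 0.66·(1.65×10^-15 + 1.77×10^-15)^0.04 = 0.1742 m = 174 mm
Check: V = 1.32 m/s, Re = 1.74×10^5, f = 0.01825, h_f = 15.0 m ≈ 16.1 m ✓

D ≈ 174 mm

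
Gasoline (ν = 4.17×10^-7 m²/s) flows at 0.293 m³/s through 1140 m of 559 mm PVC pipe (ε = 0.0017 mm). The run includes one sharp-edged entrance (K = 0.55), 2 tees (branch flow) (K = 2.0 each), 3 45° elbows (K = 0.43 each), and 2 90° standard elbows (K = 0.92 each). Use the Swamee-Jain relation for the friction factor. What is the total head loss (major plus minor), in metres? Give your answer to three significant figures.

V = 4Q/(πD²) = 1.194 m/s; V²/2g = 0.07265 m
Re = 1.60×10^6, ε/D = 3.04×10^-6 → f = 0.01084 (Swamee-Jain)
Major: h_f = f(L/D)·V²/2g = 0.01084·2039·0.07265 = 1.606 m
Minor: ΣK = 7.68; h_m = ΣK·V²/2g = 0.5579 m
Total H_L = 1.606 + 0.5579 = 2.164 m

H_L ≈ 2.16 m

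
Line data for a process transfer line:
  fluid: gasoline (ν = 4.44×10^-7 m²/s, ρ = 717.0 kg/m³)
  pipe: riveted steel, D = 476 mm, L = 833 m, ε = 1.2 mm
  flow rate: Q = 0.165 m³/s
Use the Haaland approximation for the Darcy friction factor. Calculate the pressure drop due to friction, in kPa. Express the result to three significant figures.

V = 4Q/(πD²) = 4·0.165/(π·0.476²) = 0.9272 m/s
Re = VD/ν = 0.9272·0.476/4.44×10^-7 = 9.94×10^5 → turbulent
ε/D = 1.2/476 = 0.00252
Haaland: f = 0.02512
h_f = f(L/D)V²/(2g) = 0.02512·(833/0.476)·0.9272²/(2·9.81) = 1.926 m
Δp = ρg·h_f = 717.0·9.81·1.926 = 13.55 kPa

Δp ≈ 13.5 kPa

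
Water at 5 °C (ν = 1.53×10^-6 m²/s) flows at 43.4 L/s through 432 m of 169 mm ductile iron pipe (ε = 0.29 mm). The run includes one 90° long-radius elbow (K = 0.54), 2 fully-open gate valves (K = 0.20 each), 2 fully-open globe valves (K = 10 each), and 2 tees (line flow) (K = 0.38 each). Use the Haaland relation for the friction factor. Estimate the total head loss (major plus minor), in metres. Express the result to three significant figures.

H_L ≈ 15.5 m

V = 4Q/(πD²) = 1.935 m/s; V²/2g = 0.1908 m
Re = 2.14×10^5, ε/D = 0.00172 → f = 0.02336 (Haaland)
Major: h_f = f(L/D)·V²/2g = 0.02336·2556·0.1908 = 11.39 m
Minor: ΣK = 21.7; h_m = ΣK·V²/2g = 4.140 m
Total H_L = 11.39 + 4.140 = 15.53 m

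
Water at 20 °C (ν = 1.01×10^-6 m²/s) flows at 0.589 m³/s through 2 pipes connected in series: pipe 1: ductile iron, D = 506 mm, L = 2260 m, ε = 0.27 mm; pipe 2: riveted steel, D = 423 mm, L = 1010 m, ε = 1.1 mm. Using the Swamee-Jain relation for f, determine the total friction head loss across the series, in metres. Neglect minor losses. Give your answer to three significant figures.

H ≈ 87.9 m

Pipe 1: V = 2.929 m/s, Re = 1.47×10^6, ε/D = 5.34×10^-4, f = 0.01736, h_1 = f(L/D)V²/2g = 33.91 m
Pipe 2: V = 4.191 m/s, Re = 1.76×10^6, ε/D = 0.00260, f = 0.02528, h_2 = f(L/D)V²/2g = 54.04 m
Series → Q common, losses add: H = Σh = 87.95 m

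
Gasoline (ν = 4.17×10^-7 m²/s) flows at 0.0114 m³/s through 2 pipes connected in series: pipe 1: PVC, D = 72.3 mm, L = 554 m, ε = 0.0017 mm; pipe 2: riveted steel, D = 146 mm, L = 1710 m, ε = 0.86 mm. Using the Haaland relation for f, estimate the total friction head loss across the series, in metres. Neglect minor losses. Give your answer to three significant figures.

H ≈ 49.4 m

Pipe 1: V = 2.777 m/s, Re = 4.81×10^5, ε/D = 2.35×10^-5, f = 0.01342, h_1 = f(L/D)V²/2g = 40.42 m
Pipe 2: V = 0.6809 m/s, Re = 2.38×10^5, ε/D = 0.00589, f = 0.03232, h_2 = f(L/D)V²/2g = 8.947 m
Series → Q common, losses add: H = Σh = 49.37 m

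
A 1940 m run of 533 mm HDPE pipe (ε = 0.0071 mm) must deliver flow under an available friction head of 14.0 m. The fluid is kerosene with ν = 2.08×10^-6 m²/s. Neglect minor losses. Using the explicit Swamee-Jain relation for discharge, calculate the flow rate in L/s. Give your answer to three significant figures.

Q ≈ 540 L/s

Swamee-Jain (Type II): Q = -0.965·√(gD⁵h_f/L)·ln[ε/(3.7D) + √(3.17ν²L/(gD³h_f))]
√(gD⁵h_f/L) = √(9.81·0.533⁵·14.0/1940) = 0.05518
ε/(3.7D) = 3.60×10^-6; √(3.17ν²L/(gD³h_f)) = 3.58×10^-5
Q = -0.965·0.05518·ln(3.937×10^-5) = 0.5401 m³/s
Check: V = 2.42 m/s, Re = 6.20×10^5, f = 0.01284, h_f = 14.0 m ≈ 14.0 m ✓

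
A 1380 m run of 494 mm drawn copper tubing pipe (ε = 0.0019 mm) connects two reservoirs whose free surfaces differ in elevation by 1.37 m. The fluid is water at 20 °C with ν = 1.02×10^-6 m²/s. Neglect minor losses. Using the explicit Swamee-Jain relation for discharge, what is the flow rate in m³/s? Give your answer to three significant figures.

Swamee-Jain (Type II): Q = -0.965·√(gD⁵h_f/L)·ln[ε/(3.7D) + √(3.17ν²L/(gD³h_f))]
√(gD⁵h_f/L) = √(9.81·0.494⁵·1.37/1380) = 0.01693
ε/(3.7D) = 1.04×10^-6; √(3.17ν²L/(gD³h_f)) = 5.30×10^-5
Q = -0.965·0.01693·ln(5.404×10^-5) = 0.1605 m³/s
Check: V = 0.837 m/s, Re = 4.06×10^5, f = 0.01365, h_f = 1.36 m ≈ 1.37 m ✓

Q ≈ 0.160 m³/s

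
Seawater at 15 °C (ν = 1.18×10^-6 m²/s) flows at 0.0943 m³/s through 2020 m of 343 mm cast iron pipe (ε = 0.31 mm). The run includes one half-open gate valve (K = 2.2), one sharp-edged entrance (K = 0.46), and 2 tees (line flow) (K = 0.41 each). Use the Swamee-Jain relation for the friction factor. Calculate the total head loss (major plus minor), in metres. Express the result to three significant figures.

V = 4Q/(πD²) = 1.021 m/s; V²/2g = 0.05308 m
Re = 2.97×10^5, ε/D = 9.04×10^-4 → f = 0.02035 (Swamee-Jain)
Major: h_f = f(L/D)·V²/2g = 0.02035·5889·0.05308 = 6.361 m
Minor: ΣK = 3.48; h_m = ΣK·V²/2g = 0.1847 m
Total H_L = 6.361 + 0.1847 = 6.546 m

H_L ≈ 6.55 m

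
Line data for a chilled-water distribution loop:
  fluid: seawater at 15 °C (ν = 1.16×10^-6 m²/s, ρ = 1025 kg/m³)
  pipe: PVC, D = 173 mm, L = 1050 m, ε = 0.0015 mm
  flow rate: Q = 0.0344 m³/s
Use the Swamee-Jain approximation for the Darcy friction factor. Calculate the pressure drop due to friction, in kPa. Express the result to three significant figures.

V = 4Q/(πD²) = 4·0.0344/(π·0.173²) = 1.463 m/s
Re = VD/ν = 1.463·0.173/1.16×10^-6 = 2.18×10^5 → turbulent
ε/D = 0.0015/173 = 8.67×10^-6
Swamee-Jain: f = 0.01536
h_f = f(L/D)V²/(2g) = 0.01536·(1050/0.173)·1.463²/(2·9.81) = 10.17 m
Δp = ρg·h_f = 1025·9.81·10.17 = 102.3 kPa

Δp ≈ 102 kPa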